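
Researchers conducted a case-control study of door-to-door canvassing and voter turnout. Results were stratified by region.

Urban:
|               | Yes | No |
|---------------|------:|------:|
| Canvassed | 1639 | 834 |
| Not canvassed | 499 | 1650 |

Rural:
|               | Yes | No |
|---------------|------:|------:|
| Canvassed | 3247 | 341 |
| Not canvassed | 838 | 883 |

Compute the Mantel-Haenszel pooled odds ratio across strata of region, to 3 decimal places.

7.821

OR_MH = Σ(aᵢdᵢ/nᵢ) / Σ(bᵢcᵢ/nᵢ), where nᵢ is the stratum total.
Stratum 1 (Urban): n = 4622; a·d/n = 1639·1650/4622 = 585.1039; b·c/n = 834·499/4622 = 90.0402
Stratum 2 (Rural): n = 5309; a·d/n = 3247·883/5309 = 540.0454; b·c/n = 341·838/5309 = 53.8252
OR_MH = (585.1039 + 540.0454) / (90.0402 + 53.8252) = 1125.1492 / 143.8654 = 7.82084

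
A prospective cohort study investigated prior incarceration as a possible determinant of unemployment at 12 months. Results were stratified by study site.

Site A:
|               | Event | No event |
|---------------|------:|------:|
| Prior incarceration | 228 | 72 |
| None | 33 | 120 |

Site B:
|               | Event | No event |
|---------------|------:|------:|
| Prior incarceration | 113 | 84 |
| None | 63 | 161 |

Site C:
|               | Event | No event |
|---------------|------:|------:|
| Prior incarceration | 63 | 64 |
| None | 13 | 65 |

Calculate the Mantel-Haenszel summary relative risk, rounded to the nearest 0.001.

RR_MH = Σ(aᵢ·n₀ᵢ/nᵢ) / Σ(cᵢ·n₁ᵢ/nᵢ), with n₁ᵢ = aᵢ+bᵢ (exposed), n₀ᵢ = cᵢ+dᵢ (unexposed), nᵢ = n₁ᵢ+n₀ᵢ.
Stratum 1 (Site A): n₁ = 300, n₀ = 153, n = 453; a·n₀/n = 228·153/453 = 77.0066; c·n₁/n = 33·300/453 = 21.8543
Stratum 2 (Site B): n₁ = 197, n₀ = 224, n = 421; a·n₀/n = 113·224/421 = 60.1235; c·n₁/n = 63·197/421 = 29.4798
Stratum 3 (Site C): n₁ = 127, n₀ = 78, n = 205; a·n₀/n = 63·78/205 = 23.9707; c·n₁/n = 13·127/205 = 8.0537
RR_MH = (77.0066 + 60.1235 + 23.9707) / (21.8543 + 29.4798 + 8.0537) = 161.1009 / 59.3878 = 2.71269

2.713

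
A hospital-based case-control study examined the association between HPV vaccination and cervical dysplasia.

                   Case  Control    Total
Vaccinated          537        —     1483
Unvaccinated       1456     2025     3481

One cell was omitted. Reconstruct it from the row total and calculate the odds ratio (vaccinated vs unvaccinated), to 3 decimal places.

The missing cell is in the exposed row: 1483 − 537 = 946.
So a = 537, b = 946, c = 1456, d = 2025.
OR = (a·d)/(b·c) = (537 × 2025) / (946 × 1456) = 1087425 / 1377376 = 0.78949

0.789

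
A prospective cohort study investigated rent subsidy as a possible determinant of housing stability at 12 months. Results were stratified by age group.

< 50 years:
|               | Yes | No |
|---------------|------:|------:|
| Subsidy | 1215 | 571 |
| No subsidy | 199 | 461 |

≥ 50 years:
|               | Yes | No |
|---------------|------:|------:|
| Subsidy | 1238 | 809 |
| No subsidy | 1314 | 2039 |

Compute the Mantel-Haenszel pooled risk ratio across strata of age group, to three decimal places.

1.704

RR_MH = Σ(aᵢ·n₀ᵢ/nᵢ) / Σ(cᵢ·n₁ᵢ/nᵢ), with n₁ᵢ = aᵢ+bᵢ (exposed), n₀ᵢ = cᵢ+dᵢ (unexposed), nᵢ = n₁ᵢ+n₀ᵢ.
Stratum 1 (< 50 years): n₁ = 1786, n₀ = 660, n = 2446; a·n₀/n = 1215·660/2446 = 327.8414; c·n₁/n = 199·1786/2446 = 145.3042
Stratum 2 (≥ 50 years): n₁ = 2047, n₀ = 3353, n = 5400; a·n₀/n = 1238·3353/5400 = 768.7063; c·n₁/n = 1314·2047/5400 = 498.1033
RR_MH = (327.8414 + 768.7063) / (145.3042 + 498.1033) = 1096.5477 / 643.4075 = 1.70428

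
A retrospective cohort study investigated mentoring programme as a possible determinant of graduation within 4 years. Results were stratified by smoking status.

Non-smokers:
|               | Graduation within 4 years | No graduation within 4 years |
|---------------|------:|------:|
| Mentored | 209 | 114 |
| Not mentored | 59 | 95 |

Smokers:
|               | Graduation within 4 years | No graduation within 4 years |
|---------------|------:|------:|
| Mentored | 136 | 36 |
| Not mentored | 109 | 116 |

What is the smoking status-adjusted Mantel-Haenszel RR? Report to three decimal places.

1.658

RR_MH = Σ(aᵢ·n₀ᵢ/nᵢ) / Σ(cᵢ·n₁ᵢ/nᵢ), with n₁ᵢ = aᵢ+bᵢ (exposed), n₀ᵢ = cᵢ+dᵢ (unexposed), nᵢ = n₁ᵢ+n₀ᵢ.
Stratum 1 (Non-smokers): n₁ = 323, n₀ = 154, n = 477; a·n₀/n = 209·154/477 = 67.4759; c·n₁/n = 59·323/477 = 39.9518
Stratum 2 (Smokers): n₁ = 172, n₀ = 225, n = 397; a·n₀/n = 136·225/397 = 77.0781; c·n₁/n = 109·172/397 = 47.2242
RR_MH = (67.4759 + 77.0781) / (39.9518 + 47.2242) = 144.5540 / 87.1760 = 1.65819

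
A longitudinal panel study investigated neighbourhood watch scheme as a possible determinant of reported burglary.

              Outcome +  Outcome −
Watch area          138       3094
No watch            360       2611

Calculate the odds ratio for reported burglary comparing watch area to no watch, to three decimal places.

Cells: a = 138, b = 3094, c = 360, d = 2611.
OR = (a·d)/(b·c) = (138 × 2611) / (3094 × 360) = 360318 / 1113840 = 0.32349
Exposure is associated with lower odds of reported burglary (OR = 0.32 < 1).

0.323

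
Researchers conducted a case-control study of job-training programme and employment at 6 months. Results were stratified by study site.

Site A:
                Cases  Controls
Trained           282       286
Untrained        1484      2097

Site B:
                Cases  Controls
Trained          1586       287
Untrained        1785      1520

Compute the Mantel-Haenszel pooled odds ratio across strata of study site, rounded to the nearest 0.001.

3.022

OR_MH = Σ(aᵢdᵢ/nᵢ) / Σ(bᵢcᵢ/nᵢ), where nᵢ is the stratum total.
Stratum 1 (Site A): n = 4149; a·d/n = 282·2097/4149 = 142.5293; b·c/n = 286·1484/4149 = 102.2955
Stratum 2 (Site B): n = 5178; a·d/n = 1586·1520/5178 = 465.5697; b·c/n = 287·1785/5178 = 98.9368
OR_MH = (142.5293 + 465.5697) / (102.2955 + 98.9368) = 608.0990 / 201.2323 = 3.02188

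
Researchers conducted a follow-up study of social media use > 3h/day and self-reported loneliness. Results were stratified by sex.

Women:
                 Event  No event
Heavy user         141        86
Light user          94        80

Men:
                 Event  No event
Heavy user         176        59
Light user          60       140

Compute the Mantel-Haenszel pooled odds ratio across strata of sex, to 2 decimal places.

3.00

OR_MH = Σ(aᵢdᵢ/nᵢ) / Σ(bᵢcᵢ/nᵢ), where nᵢ is the stratum total.
Stratum 1 (Women): n = 401; a·d/n = 141·80/401 = 28.1297; b·c/n = 86·94/401 = 20.1596
Stratum 2 (Men): n = 435; a·d/n = 176·140/435 = 56.6437; b·c/n = 59·60/435 = 8.1379
OR_MH = (28.1297 + 56.6437) / (20.1596 + 8.1379) = 84.7734 / 28.2975 = 2.99579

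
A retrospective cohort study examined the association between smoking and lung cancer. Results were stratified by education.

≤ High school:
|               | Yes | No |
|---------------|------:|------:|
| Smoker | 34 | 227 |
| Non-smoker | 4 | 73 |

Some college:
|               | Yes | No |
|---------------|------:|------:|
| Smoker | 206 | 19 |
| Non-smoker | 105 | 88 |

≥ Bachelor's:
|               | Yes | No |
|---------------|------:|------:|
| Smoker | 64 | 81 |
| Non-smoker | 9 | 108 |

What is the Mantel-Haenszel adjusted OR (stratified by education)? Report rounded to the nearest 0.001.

7.527

OR_MH = Σ(aᵢdᵢ/nᵢ) / Σ(bᵢcᵢ/nᵢ), where nᵢ is the stratum total.
Stratum 1 (≤ High school): n = 338; a·d/n = 34·73/338 = 7.3432; b·c/n = 227·4/338 = 2.6864
Stratum 2 (Some college): n = 418; a·d/n = 206·88/418 = 43.3684; b·c/n = 19·105/418 = 4.7727
Stratum 3 (≥ Bachelor's): n = 262; a·d/n = 64·108/262 = 26.3817; b·c/n = 81·9/262 = 2.7824
OR_MH = (7.3432 + 43.3684 + 26.3817) / (2.6864 + 4.7727 + 2.7824) = 77.0933 / 10.2416 = 7.52749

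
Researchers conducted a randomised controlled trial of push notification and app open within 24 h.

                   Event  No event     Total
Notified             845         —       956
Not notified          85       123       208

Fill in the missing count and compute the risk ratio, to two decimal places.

The missing cell is in the exposed row: 956 − 845 = 111.
So a = 845, b = 111, c = 85, d = 123.
RR = [a/(a+b)] / [c/(c+d)] = (845/956) / (85/208) = 0.88389/0.40865 = 2.16293

2.16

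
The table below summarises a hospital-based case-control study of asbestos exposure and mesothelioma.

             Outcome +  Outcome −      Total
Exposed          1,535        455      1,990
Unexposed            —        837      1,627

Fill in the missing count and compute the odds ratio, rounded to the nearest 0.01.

3.57

The missing cell is in the unexposed row: 1627 − 837 = 790.
So a = 1535, b = 455, c = 790, d = 837.
OR = (a·d)/(b·c) = (1535 × 837) / (455 × 790) = 1284795 / 359450 = 3.57434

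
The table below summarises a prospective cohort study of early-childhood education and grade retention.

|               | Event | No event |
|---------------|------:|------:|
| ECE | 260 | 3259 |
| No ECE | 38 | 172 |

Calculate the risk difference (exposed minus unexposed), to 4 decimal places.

Cells: a = 260, b = 3259, c = 38, d = 172.
Risk in exposed = 260/3519 = 0.073885; risk in unexposed = 38/210 = 0.180952.
Risk difference = 0.073885 − 0.180952 = -0.107068

-0.1071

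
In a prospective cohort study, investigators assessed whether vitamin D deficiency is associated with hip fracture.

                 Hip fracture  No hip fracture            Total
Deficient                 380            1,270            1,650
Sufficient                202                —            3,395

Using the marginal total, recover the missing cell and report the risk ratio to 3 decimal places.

3.871

The missing cell is in the unexposed row: 3395 − 202 = 3193.
So a = 380, b = 1270, c = 202, d = 3193.
RR = [a/(a+b)] / [c/(c+d)] = (380/1650) / (202/3395) = 0.23030/0.05950 = 3.87069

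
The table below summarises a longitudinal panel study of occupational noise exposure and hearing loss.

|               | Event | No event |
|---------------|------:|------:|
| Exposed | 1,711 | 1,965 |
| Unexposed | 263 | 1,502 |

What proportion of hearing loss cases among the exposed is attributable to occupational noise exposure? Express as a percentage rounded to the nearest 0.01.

67.99

Cells: a = 1711, b = 1965, c = 263, d = 1502.
Risk in exposed = 1711/3676 = 0.46545; risk in unexposed = 263/1765 = 0.14901.
RR = 0.46545/0.14901 = 3.12366
AR% = (RR − 1)/RR × 100 = (3.12366 − 1)/3.12366 × 100 = 67.9863%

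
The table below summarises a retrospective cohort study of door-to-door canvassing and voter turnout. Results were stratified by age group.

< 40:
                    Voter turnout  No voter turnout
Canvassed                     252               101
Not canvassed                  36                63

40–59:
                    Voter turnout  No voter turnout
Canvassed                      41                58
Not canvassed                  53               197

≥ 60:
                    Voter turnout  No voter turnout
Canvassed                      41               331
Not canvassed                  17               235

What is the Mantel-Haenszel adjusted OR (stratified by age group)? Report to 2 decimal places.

2.85

OR_MH = Σ(aᵢdᵢ/nᵢ) / Σ(bᵢcᵢ/nᵢ), where nᵢ is the stratum total.
Stratum 1 (< 40): n = 452; a·d/n = 252·63/452 = 35.1239; b·c/n = 101·36/452 = 8.0442
Stratum 2 (40–59): n = 349; a·d/n = 41·197/349 = 23.1433; b·c/n = 58·53/349 = 8.8080
Stratum 3 (≥ 60): n = 624; a·d/n = 41·235/624 = 15.4407; b·c/n = 331·17/624 = 9.0176
OR_MH = (35.1239 + 23.1433 + 15.4407) / (8.0442 + 8.8080 + 9.0176) = 73.7079 / 25.8699 = 2.84917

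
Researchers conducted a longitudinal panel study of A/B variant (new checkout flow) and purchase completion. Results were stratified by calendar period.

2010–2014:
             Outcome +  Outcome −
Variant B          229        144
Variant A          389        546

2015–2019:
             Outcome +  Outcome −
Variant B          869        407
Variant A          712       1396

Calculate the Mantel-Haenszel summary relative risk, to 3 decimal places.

1.858

RR_MH = Σ(aᵢ·n₀ᵢ/nᵢ) / Σ(cᵢ·n₁ᵢ/nᵢ), with n₁ᵢ = aᵢ+bᵢ (exposed), n₀ᵢ = cᵢ+dᵢ (unexposed), nᵢ = n₁ᵢ+n₀ᵢ.
Stratum 1 (2010–2014): n₁ = 373, n₀ = 935, n = 1308; a·n₀/n = 229·935/1308 = 163.6965; c·n₁/n = 389·373/1308 = 110.9304
Stratum 2 (2015–2019): n₁ = 1276, n₀ = 2108, n = 3384; a·n₀/n = 869·2108/3384 = 541.3274; c·n₁/n = 712·1276/3384 = 268.4728
RR_MH = (163.6965 + 541.3274) / (110.9304 + 268.4728) = 705.0239 / 379.4032 = 1.85824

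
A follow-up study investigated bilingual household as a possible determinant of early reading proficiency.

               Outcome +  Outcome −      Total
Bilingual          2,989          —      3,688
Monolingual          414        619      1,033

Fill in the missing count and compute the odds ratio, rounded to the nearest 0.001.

6.394

The missing cell is in the exposed row: 3688 − 2989 = 699.
So a = 2989, b = 699, c = 414, d = 619.
OR = (a·d)/(b·c) = (2989 × 619) / (699 × 414) = 1850191 / 289386 = 6.39351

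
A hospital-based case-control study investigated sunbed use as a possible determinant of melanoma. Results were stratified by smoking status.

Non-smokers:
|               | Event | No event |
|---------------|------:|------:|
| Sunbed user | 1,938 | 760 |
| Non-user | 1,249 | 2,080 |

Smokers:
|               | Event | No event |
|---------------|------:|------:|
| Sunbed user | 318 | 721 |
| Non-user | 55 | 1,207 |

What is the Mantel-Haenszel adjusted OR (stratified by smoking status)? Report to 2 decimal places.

4.78

OR_MH = Σ(aᵢdᵢ/nᵢ) / Σ(bᵢcᵢ/nᵢ), where nᵢ is the stratum total.
Stratum 1 (Non-smokers): n = 6027; a·d/n = 1938·2080/6027 = 668.8303; b·c/n = 760·1249/6027 = 157.4979
Stratum 2 (Smokers): n = 2301; a·d/n = 318·1207/2301 = 166.8083; b·c/n = 721·55/2301 = 17.2338
OR_MH = (668.8303 + 166.8083) / (157.4979 + 17.2338) = 835.6386 / 174.7317 = 4.78241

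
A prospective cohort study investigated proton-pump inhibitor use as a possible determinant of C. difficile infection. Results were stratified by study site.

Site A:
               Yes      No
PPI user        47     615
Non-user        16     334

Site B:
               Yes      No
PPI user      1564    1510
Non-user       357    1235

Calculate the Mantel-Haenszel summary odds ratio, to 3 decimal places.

OR_MH = Σ(aᵢdᵢ/nᵢ) / Σ(bᵢcᵢ/nᵢ), where nᵢ is the stratum total.
Stratum 1 (Site A): n = 1012; a·d/n = 47·334/1012 = 15.5119; b·c/n = 615·16/1012 = 9.7233
Stratum 2 (Site B): n = 4666; a·d/n = 1564·1235/4666 = 413.9606; b·c/n = 1510·357/4666 = 115.5315
OR_MH = (15.5119 + 413.9606) / (9.7233 + 115.5315) = 429.4724 / 125.2548 = 3.42879

3.429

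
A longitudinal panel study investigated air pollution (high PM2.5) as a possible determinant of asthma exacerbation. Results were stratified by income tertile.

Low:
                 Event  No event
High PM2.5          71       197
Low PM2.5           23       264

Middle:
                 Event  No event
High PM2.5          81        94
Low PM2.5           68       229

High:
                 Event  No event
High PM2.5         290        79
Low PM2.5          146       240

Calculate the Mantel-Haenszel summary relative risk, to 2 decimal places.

RR_MH = Σ(aᵢ·n₀ᵢ/nᵢ) / Σ(cᵢ·n₁ᵢ/nᵢ), with n₁ᵢ = aᵢ+bᵢ (exposed), n₀ᵢ = cᵢ+dᵢ (unexposed), nᵢ = n₁ᵢ+n₀ᵢ.
Stratum 1 (Low): n₁ = 268, n₀ = 287, n = 555; a·n₀/n = 71·287/555 = 36.7153; c·n₁/n = 23·268/555 = 11.1063
Stratum 2 (Middle): n₁ = 175, n₀ = 297, n = 472; a·n₀/n = 81·297/472 = 50.9682; c·n₁/n = 68·175/472 = 25.2119
Stratum 3 (High): n₁ = 369, n₀ = 386, n = 755; a·n₀/n = 290·386/755 = 148.2649; c·n₁/n = 146·369/755 = 71.3563
RR_MH = (36.7153 + 50.9682 + 148.2649) / (11.1063 + 25.2119 + 71.3563) = 235.9484 / 107.6745 = 2.19131

2.19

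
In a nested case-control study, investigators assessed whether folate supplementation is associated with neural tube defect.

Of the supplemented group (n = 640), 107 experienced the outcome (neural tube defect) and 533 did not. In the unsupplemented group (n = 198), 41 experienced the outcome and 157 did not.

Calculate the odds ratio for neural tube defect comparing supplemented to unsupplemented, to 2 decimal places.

0.77

From the description: a = 107, b = 533, c = 41, d = 157.
OR = (a·d)/(b·c) = (107 × 157) / (533 × 41) = 16799 / 21853 = 0.76873
Exposure is associated with lower odds of neural tube defect (OR = 0.77 < 1).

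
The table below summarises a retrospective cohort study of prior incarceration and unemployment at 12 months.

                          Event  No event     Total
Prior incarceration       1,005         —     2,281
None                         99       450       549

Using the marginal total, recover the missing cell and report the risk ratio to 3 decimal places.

2.443

The missing cell is in the exposed row: 2281 − 1005 = 1276.
So a = 1005, b = 1276, c = 99, d = 450.
RR = [a/(a+b)] / [c/(c+d)] = (1005/2281) / (99/549) = 0.44060/0.18033 = 2.44331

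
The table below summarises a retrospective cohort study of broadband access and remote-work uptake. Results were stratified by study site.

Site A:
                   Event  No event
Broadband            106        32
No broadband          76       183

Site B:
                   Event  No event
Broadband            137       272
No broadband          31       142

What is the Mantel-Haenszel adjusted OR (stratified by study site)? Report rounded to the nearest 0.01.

3.99

OR_MH = Σ(aᵢdᵢ/nᵢ) / Σ(bᵢcᵢ/nᵢ), where nᵢ is the stratum total.
Stratum 1 (Site A): n = 397; a·d/n = 106·183/397 = 48.8615; b·c/n = 32·76/397 = 6.1259
Stratum 2 (Site B): n = 582; a·d/n = 137·142/582 = 33.4261; b·c/n = 272·31/582 = 14.4880
OR_MH = (48.8615 + 33.4261) / (6.1259 + 14.4880) = 82.2876 / 20.6139 = 3.99185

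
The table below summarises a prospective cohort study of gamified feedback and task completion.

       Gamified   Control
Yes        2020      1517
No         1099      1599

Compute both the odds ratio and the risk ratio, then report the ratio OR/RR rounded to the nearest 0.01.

Reading the table with exposure as columns: a = 2020 (Gamified, case), b = 1099 (Gamified, non-case), c = 1517 (Control, case), d = 1599.
OR = (2020·1599)/(1099·1517) = 3229980/1667183 = 1.93739
Risk in exposed = 2020/3119 = 0.64764; risk in unexposed = 1517/3116 = 0.48684; RR = 1.33029
OR/RR = 1.93739 / 1.33029 = 1.45636
The outcome is not rare, so the OR lies further from 1 than the RR.

1.46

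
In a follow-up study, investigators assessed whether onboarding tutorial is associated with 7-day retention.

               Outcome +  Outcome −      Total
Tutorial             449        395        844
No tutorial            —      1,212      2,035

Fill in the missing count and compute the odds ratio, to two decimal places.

1.67

The missing cell is in the unexposed row: 2035 − 1212 = 823.
So a = 449, b = 395, c = 823, d = 1212.
OR = (a·d)/(b·c) = (449 × 1212) / (395 × 823) = 544188 / 325085 = 1.67399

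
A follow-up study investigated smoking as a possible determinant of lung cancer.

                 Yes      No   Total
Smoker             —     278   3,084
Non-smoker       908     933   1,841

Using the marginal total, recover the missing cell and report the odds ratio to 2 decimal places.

The missing cell is in the exposed row: 3084 − 278 = 2806.
So a = 2806, b = 278, c = 908, d = 933.
OR = (a·d)/(b·c) = (2806 × 933) / (278 × 908) = 2617998 / 252424 = 10.37143

10.37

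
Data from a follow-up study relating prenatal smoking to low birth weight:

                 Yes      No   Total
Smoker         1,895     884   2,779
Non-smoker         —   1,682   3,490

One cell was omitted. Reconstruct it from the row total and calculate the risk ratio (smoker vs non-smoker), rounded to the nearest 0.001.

The missing cell is in the unexposed row: 3490 − 1682 = 1808.
So a = 1895, b = 884, c = 1808, d = 1682.
RR = [a/(a+b)] / [c/(c+d)] = (1895/2779) / (1808/3490) = 0.68190/0.51805 = 1.31628

1.316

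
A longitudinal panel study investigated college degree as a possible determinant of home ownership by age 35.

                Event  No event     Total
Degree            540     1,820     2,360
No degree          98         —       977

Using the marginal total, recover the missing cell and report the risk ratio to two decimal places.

The missing cell is in the unexposed row: 977 − 98 = 879.
So a = 540, b = 1820, c = 98, d = 879.
RR = [a/(a+b)] / [c/(c+d)] = (540/2360) / (98/977) = 0.22881/0.10031 = 2.28113

2.28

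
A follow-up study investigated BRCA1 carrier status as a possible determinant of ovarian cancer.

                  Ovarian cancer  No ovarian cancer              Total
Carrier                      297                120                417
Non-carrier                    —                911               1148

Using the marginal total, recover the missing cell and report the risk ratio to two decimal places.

The missing cell is in the unexposed row: 1148 − 911 = 237.
So a = 297, b = 120, c = 237, d = 911.
RR = [a/(a+b)] / [c/(c+d)] = (297/417) / (237/1148) = 0.71223/0.20645 = 3.44996

3.45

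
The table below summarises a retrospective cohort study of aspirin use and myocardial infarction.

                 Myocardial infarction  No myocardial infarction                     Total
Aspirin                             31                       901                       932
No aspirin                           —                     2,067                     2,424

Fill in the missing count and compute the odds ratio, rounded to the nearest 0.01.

The missing cell is in the unexposed row: 2424 − 2067 = 357.
So a = 31, b = 901, c = 357, d = 2067.
OR = (a·d)/(b·c) = (31 × 2067) / (901 × 357) = 64077 / 321657 = 0.19921

0.20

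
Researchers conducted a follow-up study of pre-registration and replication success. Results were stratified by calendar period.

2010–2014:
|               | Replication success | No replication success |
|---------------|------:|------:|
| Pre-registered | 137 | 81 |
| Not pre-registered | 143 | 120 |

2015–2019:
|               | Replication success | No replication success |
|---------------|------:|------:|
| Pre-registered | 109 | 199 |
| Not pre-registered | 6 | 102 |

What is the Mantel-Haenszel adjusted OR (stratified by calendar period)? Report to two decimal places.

2.26

OR_MH = Σ(aᵢdᵢ/nᵢ) / Σ(bᵢcᵢ/nᵢ), where nᵢ is the stratum total.
Stratum 1 (2010–2014): n = 481; a·d/n = 137·120/481 = 34.1788; b·c/n = 81·143/481 = 24.0811
Stratum 2 (2015–2019): n = 416; a·d/n = 109·102/416 = 26.7260; b·c/n = 199·6/416 = 2.8702
OR_MH = (34.1788 + 26.7260) / (24.0811 + 2.8702) = 60.9048 / 26.9513 = 2.25981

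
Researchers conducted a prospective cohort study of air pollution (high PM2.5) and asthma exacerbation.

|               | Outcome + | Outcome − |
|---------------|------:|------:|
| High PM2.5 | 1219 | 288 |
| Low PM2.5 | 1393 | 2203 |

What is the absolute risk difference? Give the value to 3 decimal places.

0.422

Cells: a = 1219, b = 288, c = 1393, d = 2203.
Risk in exposed = 1219/1507 = 0.808892; risk in unexposed = 1393/3596 = 0.387375.
Risk difference = 0.808892 − 0.387375 = 0.421517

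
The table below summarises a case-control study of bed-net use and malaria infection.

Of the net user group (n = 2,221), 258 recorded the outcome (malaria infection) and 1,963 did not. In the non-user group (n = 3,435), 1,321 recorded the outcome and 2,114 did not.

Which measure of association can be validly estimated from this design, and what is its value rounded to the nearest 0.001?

From the description: a = 258, b = 1963, c = 1321, d = 2114.
This is a case-control study: participants were sampled on outcome status, so risks in the source population cannot be estimated directly — relative risk is not valid here. The odds ratio is the appropriate measure.
OR = (a·d)/(b·c) = (258 × 2114) / (1963 × 1321) = 545412 / 2593123 = 0.21033

0.210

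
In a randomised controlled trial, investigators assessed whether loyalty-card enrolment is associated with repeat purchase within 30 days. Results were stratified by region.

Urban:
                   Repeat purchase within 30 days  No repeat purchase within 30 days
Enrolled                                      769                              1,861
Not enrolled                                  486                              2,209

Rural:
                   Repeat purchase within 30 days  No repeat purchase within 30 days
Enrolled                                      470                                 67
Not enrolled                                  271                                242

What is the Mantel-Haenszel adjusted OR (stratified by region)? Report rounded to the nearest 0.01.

2.28

OR_MH = Σ(aᵢdᵢ/nᵢ) / Σ(bᵢcᵢ/nᵢ), where nᵢ is the stratum total.
Stratum 1 (Urban): n = 5325; a·d/n = 769·2209/5325 = 319.0086; b·c/n = 1861·486/5325 = 169.8490
Stratum 2 (Rural): n = 1050; a·d/n = 470·242/1050 = 108.3238; b·c/n = 67·271/1050 = 17.2924
OR_MH = (319.0086 + 108.3238) / (169.8490 + 17.2924) = 427.3324 / 187.1414 = 2.28347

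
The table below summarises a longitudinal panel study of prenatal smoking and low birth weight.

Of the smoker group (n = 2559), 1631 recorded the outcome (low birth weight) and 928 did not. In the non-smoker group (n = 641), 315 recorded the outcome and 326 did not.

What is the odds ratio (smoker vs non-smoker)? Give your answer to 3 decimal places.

1.819

From the description: a = 1631, b = 928, c = 315, d = 326.
OR = (a·d)/(b·c) = (1631 × 326) / (928 × 315) = 531706 / 292320 = 1.81892
The odds of low birth weight are about 1.82 times as high in the smoker group.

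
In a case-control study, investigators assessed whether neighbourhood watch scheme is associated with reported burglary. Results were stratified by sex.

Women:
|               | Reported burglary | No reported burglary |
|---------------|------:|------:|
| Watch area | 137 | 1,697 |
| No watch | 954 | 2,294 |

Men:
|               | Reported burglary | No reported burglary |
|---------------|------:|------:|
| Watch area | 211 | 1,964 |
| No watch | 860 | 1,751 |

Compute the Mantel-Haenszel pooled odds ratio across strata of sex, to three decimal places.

0.207

OR_MH = Σ(aᵢdᵢ/nᵢ) / Σ(bᵢcᵢ/nᵢ), where nᵢ is the stratum total.
Stratum 1 (Women): n = 5082; a·d/n = 137·2294/5082 = 61.8414; b·c/n = 1697·954/5082 = 318.5632
Stratum 2 (Men): n = 4786; a·d/n = 211·1751/4786 = 77.1962; b·c/n = 1964·860/4786 = 352.9127
OR_MH = (61.8414 + 77.1962) / (318.5632 + 352.9127) = 139.0376 / 671.4758 = 0.20706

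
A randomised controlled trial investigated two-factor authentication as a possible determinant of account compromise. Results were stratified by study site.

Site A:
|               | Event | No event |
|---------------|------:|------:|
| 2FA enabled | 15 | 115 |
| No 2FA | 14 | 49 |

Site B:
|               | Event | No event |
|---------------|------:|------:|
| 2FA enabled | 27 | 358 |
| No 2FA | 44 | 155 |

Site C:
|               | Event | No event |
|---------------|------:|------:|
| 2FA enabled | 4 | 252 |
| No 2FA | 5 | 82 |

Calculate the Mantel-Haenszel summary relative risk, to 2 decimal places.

RR_MH = Σ(aᵢ·n₀ᵢ/nᵢ) / Σ(cᵢ·n₁ᵢ/nᵢ), with n₁ᵢ = aᵢ+bᵢ (exposed), n₀ᵢ = cᵢ+dᵢ (unexposed), nᵢ = n₁ᵢ+n₀ᵢ.
Stratum 1 (Site A): n₁ = 130, n₀ = 63, n = 193; a·n₀/n = 15·63/193 = 4.8964; c·n₁/n = 14·130/193 = 9.4301
Stratum 2 (Site B): n₁ = 385, n₀ = 199, n = 584; a·n₀/n = 27·199/584 = 9.2003; c·n₁/n = 44·385/584 = 29.0068
Stratum 3 (Site C): n₁ = 256, n₀ = 87, n = 343; a·n₀/n = 4·87/343 = 1.0146; c·n₁/n = 5·256/343 = 3.7318
RR_MH = (4.8964 + 9.2003 + 1.0146) / (9.4301 + 29.0068 + 3.7318) = 15.1113 / 42.1687 = 0.35835

0.36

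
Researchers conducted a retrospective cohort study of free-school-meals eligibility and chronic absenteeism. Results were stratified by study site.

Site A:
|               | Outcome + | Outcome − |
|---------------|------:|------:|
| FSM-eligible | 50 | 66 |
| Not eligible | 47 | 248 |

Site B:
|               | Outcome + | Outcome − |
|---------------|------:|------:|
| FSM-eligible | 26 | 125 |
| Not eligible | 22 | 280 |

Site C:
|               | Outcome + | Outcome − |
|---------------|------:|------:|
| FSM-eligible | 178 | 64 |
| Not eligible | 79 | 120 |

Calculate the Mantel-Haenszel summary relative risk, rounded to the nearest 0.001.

2.088

RR_MH = Σ(aᵢ·n₀ᵢ/nᵢ) / Σ(cᵢ·n₁ᵢ/nᵢ), with n₁ᵢ = aᵢ+bᵢ (exposed), n₀ᵢ = cᵢ+dᵢ (unexposed), nᵢ = n₁ᵢ+n₀ᵢ.
Stratum 1 (Site A): n₁ = 116, n₀ = 295, n = 411; a·n₀/n = 50·295/411 = 35.8881; c·n₁/n = 47·116/411 = 13.2652
Stratum 2 (Site B): n₁ = 151, n₀ = 302, n = 453; a·n₀/n = 26·302/453 = 17.3333; c·n₁/n = 22·151/453 = 7.3333
Stratum 3 (Site C): n₁ = 242, n₀ = 199, n = 441; a·n₀/n = 178·199/441 = 80.3220; c·n₁/n = 79·242/441 = 43.3515
RR_MH = (35.8881 + 17.3333 + 80.3220) / (13.2652 + 7.3333 + 43.3515) = 133.5434 / 63.9500 = 2.08825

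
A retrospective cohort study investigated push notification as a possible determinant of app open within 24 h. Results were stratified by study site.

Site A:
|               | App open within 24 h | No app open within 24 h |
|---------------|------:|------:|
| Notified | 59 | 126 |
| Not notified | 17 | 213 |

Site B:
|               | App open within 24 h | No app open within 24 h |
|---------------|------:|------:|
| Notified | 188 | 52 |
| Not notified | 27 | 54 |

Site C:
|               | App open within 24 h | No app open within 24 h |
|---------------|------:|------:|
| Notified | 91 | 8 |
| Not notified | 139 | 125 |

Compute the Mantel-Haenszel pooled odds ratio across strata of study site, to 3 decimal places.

7.401

OR_MH = Σ(aᵢdᵢ/nᵢ) / Σ(bᵢcᵢ/nᵢ), where nᵢ is the stratum total.
Stratum 1 (Site A): n = 415; a·d/n = 59·213/415 = 30.2819; b·c/n = 126·17/415 = 5.1614
Stratum 2 (Site B): n = 321; a·d/n = 188·54/321 = 31.6262; b·c/n = 52·27/321 = 4.3738
Stratum 3 (Site C): n = 363; a·d/n = 91·125/363 = 31.3361; b·c/n = 8·139/363 = 3.0634
OR_MH = (30.2819 + 31.6262 + 31.3361) / (5.1614 + 4.3738 + 3.0634) = 93.2442 / 12.5986 = 7.40113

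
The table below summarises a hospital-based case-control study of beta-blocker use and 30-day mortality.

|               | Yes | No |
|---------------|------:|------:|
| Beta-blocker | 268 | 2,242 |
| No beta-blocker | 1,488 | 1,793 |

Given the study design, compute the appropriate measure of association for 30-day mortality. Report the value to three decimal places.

Cells: a = 268, b = 2242, c = 1488, d = 1793.
This is a hospital-based case-control study: participants were sampled on outcome status, so risks in the source population cannot be estimated directly — relative risk is not valid here. The odds ratio is the appropriate measure.
OR = (a·d)/(b·c) = (268 × 1793) / (2242 × 1488) = 480524 / 3336096 = 0.14404

0.144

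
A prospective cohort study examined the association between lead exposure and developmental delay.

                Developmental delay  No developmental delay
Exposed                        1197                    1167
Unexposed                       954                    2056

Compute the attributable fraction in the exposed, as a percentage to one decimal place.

37.4

Cells: a = 1197, b = 1167, c = 954, d = 2056.
Risk in exposed = 1197/2364 = 0.50635; risk in unexposed = 954/3010 = 0.31694.
RR = 0.50635/0.31694 = 1.59759
AR% = (RR − 1)/RR × 100 = (1.59759 − 1)/1.59759 × 100 = 37.4056%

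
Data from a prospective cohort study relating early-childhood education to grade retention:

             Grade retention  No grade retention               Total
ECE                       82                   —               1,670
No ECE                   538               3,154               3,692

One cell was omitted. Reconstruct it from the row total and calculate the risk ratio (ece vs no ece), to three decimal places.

0.337

The missing cell is in the exposed row: 1670 − 82 = 1588.
So a = 82, b = 1588, c = 538, d = 3154.
RR = [a/(a+b)] / [c/(c+d)] = (82/1670) / (538/3692) = 0.04910/0.14572 = 0.33696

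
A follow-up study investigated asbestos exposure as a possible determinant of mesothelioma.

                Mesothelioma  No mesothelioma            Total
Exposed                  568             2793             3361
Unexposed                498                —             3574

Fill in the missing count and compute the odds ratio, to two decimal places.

1.26

The missing cell is in the unexposed row: 3574 − 498 = 3076.
So a = 568, b = 2793, c = 498, d = 3076.
OR = (a·d)/(b·c) = (568 × 3076) / (2793 × 498) = 1747168 / 1390914 = 1.25613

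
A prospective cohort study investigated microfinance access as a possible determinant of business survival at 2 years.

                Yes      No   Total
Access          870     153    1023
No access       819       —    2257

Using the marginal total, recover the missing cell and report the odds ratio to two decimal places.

9.98

The missing cell is in the unexposed row: 2257 − 819 = 1438.
So a = 870, b = 153, c = 819, d = 1438.
OR = (a·d)/(b·c) = (870 × 1438) / (153 × 819) = 1251060 / 125307 = 9.98396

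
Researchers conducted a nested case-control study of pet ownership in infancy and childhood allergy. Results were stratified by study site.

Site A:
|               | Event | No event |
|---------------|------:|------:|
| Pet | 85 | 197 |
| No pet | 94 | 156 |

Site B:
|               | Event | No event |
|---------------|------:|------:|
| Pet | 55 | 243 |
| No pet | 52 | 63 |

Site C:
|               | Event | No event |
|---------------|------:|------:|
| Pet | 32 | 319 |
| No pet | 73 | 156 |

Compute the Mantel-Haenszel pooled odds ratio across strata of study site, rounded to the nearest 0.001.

OR_MH = Σ(aᵢdᵢ/nᵢ) / Σ(bᵢcᵢ/nᵢ), where nᵢ is the stratum total.
Stratum 1 (Site A): n = 532; a·d/n = 85·156/532 = 24.9248; b·c/n = 197·94/532 = 34.8083
Stratum 2 (Site B): n = 413; a·d/n = 55·63/413 = 8.3898; b·c/n = 243·52/413 = 30.5956
Stratum 3 (Site C): n = 580; a·d/n = 32·156/580 = 8.6069; b·c/n = 319·73/580 = 40.1500
OR_MH = (24.9248 + 8.3898 + 8.6069) / (34.8083 + 30.5956 + 40.1500) = 41.9215 / 105.5539 = 0.39716

0.397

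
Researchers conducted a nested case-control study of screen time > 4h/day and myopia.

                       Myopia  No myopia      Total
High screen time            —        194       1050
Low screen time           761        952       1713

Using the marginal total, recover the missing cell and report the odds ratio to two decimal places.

The missing cell is in the exposed row: 1050 − 194 = 856.
So a = 856, b = 194, c = 761, d = 952.
OR = (a·d)/(b·c) = (856 × 952) / (194 × 761) = 814912 / 147634 = 5.51981

5.52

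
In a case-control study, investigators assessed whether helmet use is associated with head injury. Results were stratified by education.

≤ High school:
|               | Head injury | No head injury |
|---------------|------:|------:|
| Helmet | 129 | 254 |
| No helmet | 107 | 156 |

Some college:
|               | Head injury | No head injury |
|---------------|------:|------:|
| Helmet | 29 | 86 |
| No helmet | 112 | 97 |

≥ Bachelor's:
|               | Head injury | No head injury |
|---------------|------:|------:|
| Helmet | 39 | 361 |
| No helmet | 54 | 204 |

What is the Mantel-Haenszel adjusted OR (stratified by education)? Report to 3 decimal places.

OR_MH = Σ(aᵢdᵢ/nᵢ) / Σ(bᵢcᵢ/nᵢ), where nᵢ is the stratum total.
Stratum 1 (≤ High school): n = 646; a·d/n = 129·156/646 = 31.1517; b·c/n = 254·107/646 = 42.0712
Stratum 2 (Some college): n = 324; a·d/n = 29·97/324 = 8.6821; b·c/n = 86·112/324 = 29.7284
Stratum 3 (≥ Bachelor's): n = 658; a·d/n = 39·204/658 = 12.0912; b·c/n = 361·54/658 = 29.6261
OR_MH = (31.1517 + 8.6821 + 12.0912) / (42.0712 + 29.7284 + 29.6261) = 51.9250 / 101.4257 = 0.51195

0.512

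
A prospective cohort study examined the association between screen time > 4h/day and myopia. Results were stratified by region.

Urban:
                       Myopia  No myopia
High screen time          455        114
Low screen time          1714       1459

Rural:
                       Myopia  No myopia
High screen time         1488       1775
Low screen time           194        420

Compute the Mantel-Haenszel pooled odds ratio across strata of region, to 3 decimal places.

2.401

OR_MH = Σ(aᵢdᵢ/nᵢ) / Σ(bᵢcᵢ/nᵢ), where nᵢ is the stratum total.
Stratum 1 (Urban): n = 3742; a·d/n = 455·1459/3742 = 177.4038; b·c/n = 114·1714/3742 = 52.2170
Stratum 2 (Rural): n = 3877; a·d/n = 1488·420/3877 = 161.1968; b·c/n = 1775·194/3877 = 88.8187
OR_MH = (177.4038 + 161.1968) / (52.2170 + 88.8187) = 338.6006 / 141.0357 = 2.40082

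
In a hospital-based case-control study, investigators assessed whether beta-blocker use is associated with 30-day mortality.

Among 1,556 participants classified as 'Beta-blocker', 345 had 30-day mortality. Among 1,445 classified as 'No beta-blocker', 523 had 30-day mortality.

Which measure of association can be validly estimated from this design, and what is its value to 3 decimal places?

0.502

From the description: a = 345, b = 1211, c = 523, d = 922.
This is a hospital-based case-control study: participants were sampled on outcome status, so risks in the source population cannot be estimated directly — relative risk is not valid here. The odds ratio is the appropriate measure.
OR = (a·d)/(b·c) = (345 × 922) / (1211 × 523) = 318090 / 633353 = 0.50223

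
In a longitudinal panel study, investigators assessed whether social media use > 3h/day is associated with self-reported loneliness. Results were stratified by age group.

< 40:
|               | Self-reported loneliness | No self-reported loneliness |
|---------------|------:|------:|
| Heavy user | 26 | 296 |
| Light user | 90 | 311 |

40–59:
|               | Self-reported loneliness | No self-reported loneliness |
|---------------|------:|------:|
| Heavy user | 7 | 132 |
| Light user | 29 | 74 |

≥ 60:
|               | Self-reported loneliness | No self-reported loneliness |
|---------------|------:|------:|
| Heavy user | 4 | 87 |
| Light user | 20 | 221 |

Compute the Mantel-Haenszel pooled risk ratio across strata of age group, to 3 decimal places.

RR_MH = Σ(aᵢ·n₀ᵢ/nᵢ) / Σ(cᵢ·n₁ᵢ/nᵢ), with n₁ᵢ = aᵢ+bᵢ (exposed), n₀ᵢ = cᵢ+dᵢ (unexposed), nᵢ = n₁ᵢ+n₀ᵢ.
Stratum 1 (< 40): n₁ = 322, n₀ = 401, n = 723; a·n₀/n = 26·401/723 = 14.4205; c·n₁/n = 90·322/723 = 40.0830
Stratum 2 (40–59): n₁ = 139, n₀ = 103, n = 242; a·n₀/n = 7·103/242 = 2.9793; c·n₁/n = 29·139/242 = 16.6570
Stratum 3 (≥ 60): n₁ = 91, n₀ = 241, n = 332; a·n₀/n = 4·241/332 = 2.9036; c·n₁/n = 20·91/332 = 5.4819
RR_MH = (14.4205 + 2.9793 + 2.9036) / (40.0830 + 16.6570 + 5.4819) = 20.3034 / 62.2219 = 0.32631

0.326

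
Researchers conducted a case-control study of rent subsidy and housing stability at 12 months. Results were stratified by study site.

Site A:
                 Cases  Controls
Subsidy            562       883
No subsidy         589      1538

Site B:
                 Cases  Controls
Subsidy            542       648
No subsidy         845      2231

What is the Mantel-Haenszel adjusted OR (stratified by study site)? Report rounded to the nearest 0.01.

1.92

OR_MH = Σ(aᵢdᵢ/nᵢ) / Σ(bᵢcᵢ/nᵢ), where nᵢ is the stratum total.
Stratum 1 (Site A): n = 3572; a·d/n = 562·1538/3572 = 241.9810; b·c/n = 883·589/3572 = 145.6011
Stratum 2 (Site B): n = 4266; a·d/n = 542·2231/4266 = 283.4510; b·c/n = 648·845/4266 = 128.3544
OR_MH = (241.9810 + 283.4510) / (145.6011 + 128.3544) = 525.4320 / 273.9555 = 1.91795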